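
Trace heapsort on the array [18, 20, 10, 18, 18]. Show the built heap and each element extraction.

Build heap: [20, 18, 10, 18, 18]
Extract 20: [18, 18, 10, 18, 20]
Extract 18: [18, 18, 10, 18, 20]
Extract 18: [18, 10, 18, 18, 20]
Extract 18: [10, 18, 18, 18, 20]


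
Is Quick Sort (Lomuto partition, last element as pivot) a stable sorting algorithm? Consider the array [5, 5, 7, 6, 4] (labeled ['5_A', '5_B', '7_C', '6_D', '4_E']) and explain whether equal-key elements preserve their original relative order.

Trace Quick Sort on the labeled array (the key is the number; the letter only tracks identity):
  Partition indices 0..4 around pivot 4_E -> [4_E, 5_B, 7_C, 6_D, 5_A]
  Partition indices 1..4 around pivot 5_A -> [4_E, 5_B, 5_A, 6_D, 7_C]
  Partition indices 3..4 around pivot 7_C -> [4_E, 5_B, 5_A, 6_D, 7_C]
Final order: [4_E, 5_B, 5_A, 6_D, 7_C]
Equal keys:
  value 5: originally 5_A, 5_B; after sorting 5_B, 5_A -> order changed
Equal keys were reordered, so Quick Sort is not stable: partition swaps elements across long distances and can reorder equal keys. (One such input is enough; an unstable sort may happen to preserve order on other inputs, but it gives no guarantee.)
Answer: Not stable


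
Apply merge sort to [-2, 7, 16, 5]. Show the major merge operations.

Divide and conquer:
  Merge [-2] + [7] -> [-2, 7]
  Merge [16] + [5] -> [5, 16]
  Merge [-2, 7] + [5, 16] -> [-2, 5, 7, 16]


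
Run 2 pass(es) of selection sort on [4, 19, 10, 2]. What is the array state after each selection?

Pass 1: Select minimum 2 at index 3, swap -> [2, 19, 10, 4]
Pass 2: Select minimum 4 at index 3, swap -> [2, 4, 10, 19]


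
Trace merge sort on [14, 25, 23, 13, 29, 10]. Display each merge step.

Divide and conquer:
  Merge [25] + [23] -> [23, 25]
  Merge [14] + [23, 25] -> [14, 23, 25]
  Merge [29] + [10] -> [10, 29]
  Merge [13] + [10, 29] -> [10, 13, 29]
  Merge [14, 23, 25] + [10, 13, 29] -> [10, 13, 14, 23, 25, 29]


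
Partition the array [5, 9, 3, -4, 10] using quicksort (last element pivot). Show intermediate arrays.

Partition 1: pivot=10 at index 4 -> [5, 9, 3, -4, 10]
Partition 2: pivot=-4 at index 0 -> [-4, 9, 3, 5, 10]
Partition 3: pivot=5 at index 2 -> [-4, 3, 5, 9, 10]


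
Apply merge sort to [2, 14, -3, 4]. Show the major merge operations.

Divide and conquer:
  Merge [2] + [14] -> [2, 14]
  Merge [-3] + [4] -> [-3, 4]
  Merge [2, 14] + [-3, 4] -> [-3, 2, 4, 14]


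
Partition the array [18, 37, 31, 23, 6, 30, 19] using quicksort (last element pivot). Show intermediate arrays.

Partition 1: pivot=19 at index 2 -> [18, 6, 19, 23, 37, 30, 31]
Partition 2: pivot=6 at index 0 -> [6, 18, 19, 23, 37, 30, 31]
Partition 3: pivot=31 at index 5 -> [6, 18, 19, 23, 30, 31, 37]
Partition 4: pivot=30 at index 4 -> [6, 18, 19, 23, 30, 31, 37]


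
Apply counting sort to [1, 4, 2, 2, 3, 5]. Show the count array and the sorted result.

Count array: [0, 1, 2, 1, 1, 1]
(count[i] = number of elements equal to i)
Cumulative count: [0, 1, 3, 4, 5, 6]
Sorted: [1, 2, 2, 3, 4, 5]


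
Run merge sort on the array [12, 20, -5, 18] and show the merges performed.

Divide and conquer:
  Merge [12] + [20] -> [12, 20]
  Merge [-5] + [18] -> [-5, 18]
  Merge [12, 20] + [-5, 18] -> [-5, 12, 18, 20]


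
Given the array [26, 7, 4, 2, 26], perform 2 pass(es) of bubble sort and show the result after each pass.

After pass 1: [7, 4, 2, 26, 26] (3 swaps)
After pass 2: [4, 2, 7, 26, 26] (2 swaps)
Total swaps: 5


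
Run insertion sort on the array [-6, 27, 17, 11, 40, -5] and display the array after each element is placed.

First element -6 is already 'sorted'
Insert 27: shifted 0 elements -> [-6, 27, 17, 11, 40, -5]
Insert 17: shifted 1 elements -> [-6, 17, 27, 11, 40, -5]
Insert 11: shifted 2 elements -> [-6, 11, 17, 27, 40, -5]
Insert 40: shifted 0 elements -> [-6, 11, 17, 27, 40, -5]
Insert -5: shifted 4 elements -> [-6, -5, 11, 17, 27, 40]


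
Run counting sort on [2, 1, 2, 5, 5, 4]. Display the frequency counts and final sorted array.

Count array: [0, 1, 2, 0, 1, 2]
(count[i] = number of elements equal to i)
Cumulative count: [0, 1, 3, 3, 4, 6]
Sorted: [1, 2, 2, 4, 5, 5]


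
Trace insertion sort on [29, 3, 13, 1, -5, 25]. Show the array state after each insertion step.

First element 29 is already 'sorted'
Insert 3: shifted 1 elements -> [3, 29, 13, 1, -5, 25]
Insert 13: shifted 1 elements -> [3, 13, 29, 1, -5, 25]
Insert 1: shifted 3 elements -> [1, 3, 13, 29, -5, 25]
Insert -5: shifted 4 elements -> [-5, 1, 3, 13, 29, 25]
Insert 25: shifted 1 elements -> [-5, 1, 3, 13, 25, 29]


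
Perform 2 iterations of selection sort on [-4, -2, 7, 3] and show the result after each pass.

Pass 1: Select minimum -4 at index 0, swap -> [-4, -2, 7, 3]
Pass 2: Select minimum -2 at index 1, swap -> [-4, -2, 7, 3]


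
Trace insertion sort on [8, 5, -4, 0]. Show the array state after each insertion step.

First element 8 is already 'sorted'
Insert 5: shifted 1 elements -> [5, 8, -4, 0]
Insert -4: shifted 2 elements -> [-4, 5, 8, 0]
Insert 0: shifted 2 elements -> [-4, 0, 5, 8]


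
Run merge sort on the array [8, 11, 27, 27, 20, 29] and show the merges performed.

Divide and conquer:
  Merge [11] + [27] -> [11, 27]
  Merge [8] + [11, 27] -> [8, 11, 27]
  Merge [20] + [29] -> [20, 29]
  Merge [27] + [20, 29] -> [20, 27, 29]
  Merge [8, 11, 27] + [20, 27, 29] -> [8, 11, 20, 27, 27, 29]


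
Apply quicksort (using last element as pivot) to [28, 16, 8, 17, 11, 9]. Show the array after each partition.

Partition 1: pivot=9 at index 1 -> [8, 9, 28, 17, 11, 16]
Partition 2: pivot=16 at index 3 -> [8, 9, 11, 16, 28, 17]
Partition 3: pivot=17 at index 4 -> [8, 9, 11, 16, 17, 28]


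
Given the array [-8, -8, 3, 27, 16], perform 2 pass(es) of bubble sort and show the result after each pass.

After pass 1: [-8, -8, 3, 16, 27] (1 swaps)
After pass 2: [-8, -8, 3, 16, 27] (0 swaps)
Total swaps: 1


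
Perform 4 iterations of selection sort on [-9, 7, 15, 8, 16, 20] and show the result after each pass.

Pass 1: Select minimum -9 at index 0, swap -> [-9, 7, 15, 8, 16, 20]
Pass 2: Select minimum 7 at index 1, swap -> [-9, 7, 15, 8, 16, 20]
Pass 3: Select minimum 8 at index 3, swap -> [-9, 7, 8, 15, 16, 20]
Pass 4: Select minimum 15 at index 3, swap -> [-9, 7, 8, 15, 16, 20]


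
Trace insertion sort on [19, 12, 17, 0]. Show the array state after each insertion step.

First element 19 is already 'sorted'
Insert 12: shifted 1 elements -> [12, 19, 17, 0]
Insert 17: shifted 1 elements -> [12, 17, 19, 0]
Insert 0: shifted 3 elements -> [0, 12, 17, 19]


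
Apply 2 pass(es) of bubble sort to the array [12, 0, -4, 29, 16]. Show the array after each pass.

After pass 1: [0, -4, 12, 16, 29] (3 swaps)
After pass 2: [-4, 0, 12, 16, 29] (1 swaps)
Total swaps: 4


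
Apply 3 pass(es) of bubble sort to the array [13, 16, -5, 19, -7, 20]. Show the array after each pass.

After pass 1: [13, -5, 16, -7, 19, 20] (2 swaps)
After pass 2: [-5, 13, -7, 16, 19, 20] (2 swaps)
After pass 3: [-5, -7, 13, 16, 19, 20] (1 swaps)
Total swaps: 5


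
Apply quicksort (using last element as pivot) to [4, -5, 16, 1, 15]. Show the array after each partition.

Partition 1: pivot=15 at index 3 -> [4, -5, 1, 15, 16]
Partition 2: pivot=1 at index 1 -> [-5, 1, 4, 15, 16]


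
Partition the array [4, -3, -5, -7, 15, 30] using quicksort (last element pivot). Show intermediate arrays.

Partition 1: pivot=30 at index 5 -> [4, -3, -5, -7, 15, 30]
Partition 2: pivot=15 at index 4 -> [4, -3, -5, -7, 15, 30]
Partition 3: pivot=-7 at index 0 -> [-7, -3, -5, 4, 15, 30]
Partition 4: pivot=4 at index 3 -> [-7, -3, -5, 4, 15, 30]
Partition 5: pivot=-5 at index 1 -> [-7, -5, -3, 4, 15, 30]


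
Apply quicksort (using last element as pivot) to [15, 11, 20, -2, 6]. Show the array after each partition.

Partition 1: pivot=6 at index 1 -> [-2, 6, 20, 15, 11]
Partition 2: pivot=11 at index 2 -> [-2, 6, 11, 15, 20]
Partition 3: pivot=20 at index 4 -> [-2, 6, 11, 15, 20]


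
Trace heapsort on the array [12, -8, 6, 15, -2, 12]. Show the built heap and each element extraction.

Build heap: [15, 12, 12, -8, -2, 6]
Extract 15: [12, 6, 12, -8, -2, 15]
Extract 12: [12, 6, -2, -8, 12, 15]
Extract 12: [6, -8, -2, 12, 12, 15]
Extract 6: [-2, -8, 6, 12, 12, 15]
Extract -2: [-8, -2, 6, 12, 12, 15]


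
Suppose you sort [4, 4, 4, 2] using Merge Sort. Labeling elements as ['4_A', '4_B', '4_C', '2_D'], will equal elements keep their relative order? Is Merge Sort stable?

Trace Merge Sort on the labeled array (the key is the number; the letter only tracks identity):
  Merge [4_A] + [4_B] -> [4_A, 4_B]
  Merge [4_C] + [2_D] -> [2_D, 4_C]
  Merge [4_A, 4_B] + [2_D, 4_C] -> [2_D, 4_A, 4_B, 4_C]
Final order: [2_D, 4_A, 4_B, 4_C]
Equal keys:
  value 4: originally 4_A, 4_B, 4_C; after sorting 4_A, 4_B, 4_C -> order preserved
All equal keys kept their original relative order. Merge Sort is stable: when the heads of the two halves are equal the merge takes from the left half first.
Answer: Stable


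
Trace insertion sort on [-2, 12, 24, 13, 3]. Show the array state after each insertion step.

First element -2 is already 'sorted'
Insert 12: shifted 0 elements -> [-2, 12, 24, 13, 3]
Insert 24: shifted 0 elements -> [-2, 12, 24, 13, 3]
Insert 13: shifted 1 elements -> [-2, 12, 13, 24, 3]
Insert 3: shifted 3 elements -> [-2, 3, 12, 13, 24]


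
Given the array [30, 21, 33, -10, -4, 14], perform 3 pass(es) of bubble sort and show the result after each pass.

After pass 1: [21, 30, -10, -4, 14, 33] (4 swaps)
After pass 2: [21, -10, -4, 14, 30, 33] (3 swaps)
After pass 3: [-10, -4, 14, 21, 30, 33] (3 swaps)
Total swaps: 10


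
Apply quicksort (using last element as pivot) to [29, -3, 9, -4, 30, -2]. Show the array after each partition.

Partition 1: pivot=-2 at index 2 -> [-3, -4, -2, 29, 30, 9]
Partition 2: pivot=-4 at index 0 -> [-4, -3, -2, 29, 30, 9]
Partition 3: pivot=9 at index 3 -> [-4, -3, -2, 9, 30, 29]
Partition 4: pivot=29 at index 4 -> [-4, -3, -2, 9, 29, 30]


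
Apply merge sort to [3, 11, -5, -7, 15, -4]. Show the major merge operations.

Divide and conquer:
  Merge [11] + [-5] -> [-5, 11]
  Merge [3] + [-5, 11] -> [-5, 3, 11]
  Merge [15] + [-4] -> [-4, 15]
  Merge [-7] + [-4, 15] -> [-7, -4, 15]
  Merge [-5, 3, 11] + [-7, -4, 15] -> [-7, -5, -4, 3, 11, 15]


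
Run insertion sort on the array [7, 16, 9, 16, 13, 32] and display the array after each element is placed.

First element 7 is already 'sorted'
Insert 16: shifted 0 elements -> [7, 16, 9, 16, 13, 32]
Insert 9: shifted 1 elements -> [7, 9, 16, 16, 13, 32]
Insert 16: shifted 0 elements -> [7, 9, 16, 16, 13, 32]
Insert 13: shifted 2 elements -> [7, 9, 13, 16, 16, 32]
Insert 32: shifted 0 elements -> [7, 9, 13, 16, 16, 32]


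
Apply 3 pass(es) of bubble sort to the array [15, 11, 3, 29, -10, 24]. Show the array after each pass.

After pass 1: [11, 3, 15, -10, 24, 29] (4 swaps)
After pass 2: [3, 11, -10, 15, 24, 29] (2 swaps)
After pass 3: [3, -10, 11, 15, 24, 29] (1 swaps)
Total swaps: 7


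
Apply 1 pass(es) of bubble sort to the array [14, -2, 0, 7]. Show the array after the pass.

After pass 1: [-2, 0, 7, 14] (3 swaps)
Total swaps: 3


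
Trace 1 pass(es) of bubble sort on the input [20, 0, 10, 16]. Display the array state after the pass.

After pass 1: [0, 10, 16, 20] (3 swaps)
Total swaps: 3


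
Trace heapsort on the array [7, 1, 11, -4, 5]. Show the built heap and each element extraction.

Build heap: [11, 5, 7, -4, 1]
Extract 11: [7, 5, 1, -4, 11]
Extract 7: [5, -4, 1, 7, 11]
Extract 5: [1, -4, 5, 7, 11]
Extract 1: [-4, 1, 5, 7, 11]


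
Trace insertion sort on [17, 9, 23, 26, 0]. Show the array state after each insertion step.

First element 17 is already 'sorted'
Insert 9: shifted 1 elements -> [9, 17, 23, 26, 0]
Insert 23: shifted 0 elements -> [9, 17, 23, 26, 0]
Insert 26: shifted 0 elements -> [9, 17, 23, 26, 0]
Insert 0: shifted 4 elements -> [0, 9, 17, 23, 26]


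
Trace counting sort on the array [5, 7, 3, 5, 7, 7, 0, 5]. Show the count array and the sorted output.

Count array: [1, 0, 0, 1, 0, 3, 0, 3]
(count[i] = number of elements equal to i)
Cumulative count: [1, 1, 1, 2, 2, 5, 5, 8]
Sorted: [0, 3, 5, 5, 5, 7, 7, 7]


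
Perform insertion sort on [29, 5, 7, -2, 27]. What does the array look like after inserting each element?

First element 29 is already 'sorted'
Insert 5: shifted 1 elements -> [5, 29, 7, -2, 27]
Insert 7: shifted 1 elements -> [5, 7, 29, -2, 27]
Insert -2: shifted 3 elements -> [-2, 5, 7, 29, 27]
Insert 27: shifted 1 elements -> [-2, 5, 7, 27, 29]


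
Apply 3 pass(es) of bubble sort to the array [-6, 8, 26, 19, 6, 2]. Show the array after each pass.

After pass 1: [-6, 8, 19, 6, 2, 26] (3 swaps)
After pass 2: [-6, 8, 6, 2, 19, 26] (2 swaps)
After pass 3: [-6, 6, 2, 8, 19, 26] (2 swaps)
Total swaps: 7


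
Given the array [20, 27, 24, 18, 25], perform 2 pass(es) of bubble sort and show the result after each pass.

After pass 1: [20, 24, 18, 25, 27] (3 swaps)
After pass 2: [20, 18, 24, 25, 27] (1 swaps)
Total swaps: 4


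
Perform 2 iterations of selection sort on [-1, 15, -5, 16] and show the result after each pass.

Pass 1: Select minimum -5 at index 2, swap -> [-5, 15, -1, 16]
Pass 2: Select minimum -1 at index 2, swap -> [-5, -1, 15, 16]


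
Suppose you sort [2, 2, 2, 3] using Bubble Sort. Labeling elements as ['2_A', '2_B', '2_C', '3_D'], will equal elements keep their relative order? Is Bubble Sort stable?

Trace Bubble Sort on the labeled array (the key is the number; the letter only tracks identity):
  After pass 1: [2_A, 2_B, 2_C, 3_D] (no swaps, done)
Final order: [2_A, 2_B, 2_C, 3_D]
Equal keys:
  value 2: originally 2_A, 2_B, 2_C; after sorting 2_A, 2_B, 2_C -> order preserved
All equal keys kept their original relative order. Bubble Sort is stable: it only swaps adjacent elements when the left one is strictly greater, so equal keys never move past each other.
Answer: Stable


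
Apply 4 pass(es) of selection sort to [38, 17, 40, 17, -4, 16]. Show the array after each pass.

Pass 1: Select minimum -4 at index 4, swap -> [-4, 17, 40, 17, 38, 16]
Pass 2: Select minimum 16 at index 5, swap -> [-4, 16, 40, 17, 38, 17]
Pass 3: Select minimum 17 at index 3, swap -> [-4, 16, 17, 40, 38, 17]
Pass 4: Select minimum 17 at index 5, swap -> [-4, 16, 17, 17, 38, 40]


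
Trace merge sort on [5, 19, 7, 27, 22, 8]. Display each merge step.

Divide and conquer:
  Merge [19] + [7] -> [7, 19]
  Merge [5] + [7, 19] -> [5, 7, 19]
  Merge [22] + [8] -> [8, 22]
  Merge [27] + [8, 22] -> [8, 22, 27]
  Merge [5, 7, 19] + [8, 22, 27] -> [5, 7, 8, 19, 22, 27]


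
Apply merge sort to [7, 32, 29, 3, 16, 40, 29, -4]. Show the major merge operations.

Divide and conquer:
  Merge [7] + [32] -> [7, 32]
  Merge [29] + [3] -> [3, 29]
  Merge [7, 32] + [3, 29] -> [3, 7, 29, 32]
  Merge [16] + [40] -> [16, 40]
  Merge [29] + [-4] -> [-4, 29]
  Merge [16, 40] + [-4, 29] -> [-4, 16, 29, 40]
  Merge [3, 7, 29, 32] + [-4, 16, 29, 40] -> [-4, 3, 7, 16, 29, 29, 32, 40]


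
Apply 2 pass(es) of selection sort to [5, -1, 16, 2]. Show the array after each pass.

Pass 1: Select minimum -1 at index 1, swap -> [-1, 5, 16, 2]
Pass 2: Select minimum 2 at index 3, swap -> [-1, 2, 16, 5]


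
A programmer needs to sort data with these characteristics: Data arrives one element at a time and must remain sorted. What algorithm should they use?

Best choice: Insertion sort
Reason: Insertion sort naturally handles online/streaming input by inserting each new element into sorted position


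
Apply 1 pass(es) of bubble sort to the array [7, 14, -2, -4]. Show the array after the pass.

After pass 1: [7, -2, -4, 14] (2 swaps)
Total swaps: 2


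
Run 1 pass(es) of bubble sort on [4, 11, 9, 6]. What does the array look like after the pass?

After pass 1: [4, 9, 6, 11] (2 swaps)
Total swaps: 2


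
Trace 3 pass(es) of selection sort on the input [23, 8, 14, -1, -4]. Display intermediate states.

Pass 1: Select minimum -4 at index 4, swap -> [-4, 8, 14, -1, 23]
Pass 2: Select minimum -1 at index 3, swap -> [-4, -1, 14, 8, 23]
Pass 3: Select minimum 8 at index 3, swap -> [-4, -1, 8, 14, 23]


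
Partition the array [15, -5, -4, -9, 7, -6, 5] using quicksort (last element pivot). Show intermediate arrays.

Partition 1: pivot=5 at index 4 -> [-5, -4, -9, -6, 5, 15, 7]
Partition 2: pivot=-6 at index 1 -> [-9, -6, -5, -4, 5, 15, 7]
Partition 3: pivot=-4 at index 3 -> [-9, -6, -5, -4, 5, 15, 7]
Partition 4: pivot=7 at index 5 -> [-9, -6, -5, -4, 5, 7, 15]


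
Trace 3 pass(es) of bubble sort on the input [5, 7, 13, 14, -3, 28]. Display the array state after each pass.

After pass 1: [5, 7, 13, -3, 14, 28] (1 swaps)
After pass 2: [5, 7, -3, 13, 14, 28] (1 swaps)
After pass 3: [5, -3, 7, 13, 14, 28] (1 swaps)
Total swaps: 3


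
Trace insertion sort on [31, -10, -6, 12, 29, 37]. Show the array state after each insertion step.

First element 31 is already 'sorted'
Insert -10: shifted 1 elements -> [-10, 31, -6, 12, 29, 37]
Insert -6: shifted 1 elements -> [-10, -6, 31, 12, 29, 37]
Insert 12: shifted 1 elements -> [-10, -6, 12, 31, 29, 37]
Insert 29: shifted 1 elements -> [-10, -6, 12, 29, 31, 37]
Insert 37: shifted 0 elements -> [-10, -6, 12, 29, 31, 37]


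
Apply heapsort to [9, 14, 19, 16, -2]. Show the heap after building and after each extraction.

Build heap: [19, 16, 9, 14, -2]
Extract 19: [16, 14, 9, -2, 19]
Extract 16: [14, -2, 9, 16, 19]
Extract 14: [9, -2, 14, 16, 19]
Extract 9: [-2, 9, 14, 16, 19]


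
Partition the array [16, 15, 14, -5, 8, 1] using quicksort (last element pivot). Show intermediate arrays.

Partition 1: pivot=1 at index 1 -> [-5, 1, 14, 16, 8, 15]
Partition 2: pivot=15 at index 4 -> [-5, 1, 14, 8, 15, 16]
Partition 3: pivot=8 at index 2 -> [-5, 1, 8, 14, 15, 16]


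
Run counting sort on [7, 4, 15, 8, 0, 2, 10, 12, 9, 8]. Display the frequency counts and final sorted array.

Count array: [1, 0, 1, 0, 1, 0, 0, 1, 2, 1, 1, 0, 1, 0, 0, 1]
(count[i] = number of elements equal to i)
Cumulative count: [1, 1, 2, 2, 3, 3, 3, 4, 6, 7, 8, 8, 9, 9, 9, 10]
Sorted: [0, 2, 4, 7, 8, 8, 9, 10, 12, 15]


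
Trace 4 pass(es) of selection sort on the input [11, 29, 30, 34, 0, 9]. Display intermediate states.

Pass 1: Select minimum 0 at index 4, swap -> [0, 29, 30, 34, 11, 9]
Pass 2: Select minimum 9 at index 5, swap -> [0, 9, 30, 34, 11, 29]
Pass 3: Select minimum 11 at index 4, swap -> [0, 9, 11, 34, 30, 29]
Pass 4: Select minimum 29 at index 5, swap -> [0, 9, 11, 29, 30, 34]


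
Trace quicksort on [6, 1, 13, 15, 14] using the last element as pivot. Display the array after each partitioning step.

Partition 1: pivot=14 at index 3 -> [6, 1, 13, 14, 15]
Partition 2: pivot=13 at index 2 -> [6, 1, 13, 14, 15]
Partition 3: pivot=1 at index 0 -> [1, 6, 13, 14, 15]


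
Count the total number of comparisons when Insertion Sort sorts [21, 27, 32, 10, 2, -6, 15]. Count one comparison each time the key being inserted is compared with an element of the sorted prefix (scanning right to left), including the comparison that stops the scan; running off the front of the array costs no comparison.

Insert 27: 21 <= 27 (stop) = 1 comparison(s) -> [21, 27, 32, 10, 2, -6, 15]
Insert 32: 27 <= 32 (stop) = 1 comparison(s) -> [21, 27, 32, 10, 2, -6, 15]
Insert 10: 32 > 10 (shift), 27 > 10 (shift), 21 > 10 (shift), reached front = 3 comparison(s) -> [10, 21, 27, 32, 2, -6, 15]
Insert 2: 32 > 2 (shift), 27 > 2 (shift), 21 > 2 (shift), 10 > 2 (shift), reached front = 4 comparison(s) -> [2, 10, 21, 27, 32, -6, 15]
Insert -6: 32 > -6 (shift), 27 > -6 (shift), 21 > -6 (shift), 10 > -6 (shift), 2 > -6 (shift), reached front = 5 comparison(s) -> [-6, 2, 10, 21, 27, 32, 15]
Insert 15: 32 > 15 (shift), 27 > 15 (shift), 21 > 15 (shift), 10 <= 15 (stop) = 4 comparison(s) -> [-6, 2, 10, 15, 21, 27, 32]
Total comparisons: 1 + 1 + 3 + 4 + 5 + 4 = 18


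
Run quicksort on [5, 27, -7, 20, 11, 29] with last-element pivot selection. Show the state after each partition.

Partition 1: pivot=29 at index 5 -> [5, 27, -7, 20, 11, 29]
Partition 2: pivot=11 at index 2 -> [5, -7, 11, 20, 27, 29]
Partition 3: pivot=-7 at index 0 -> [-7, 5, 11, 20, 27, 29]
Partition 4: pivot=27 at index 4 -> [-7, 5, 11, 20, 27, 29]


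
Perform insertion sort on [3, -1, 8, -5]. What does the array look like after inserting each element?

First element 3 is already 'sorted'
Insert -1: shifted 1 elements -> [-1, 3, 8, -5]
Insert 8: shifted 0 elements -> [-1, 3, 8, -5]
Insert -5: shifted 3 elements -> [-5, -1, 3, 8]


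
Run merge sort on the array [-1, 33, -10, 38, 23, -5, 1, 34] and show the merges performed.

Divide and conquer:
  Merge [-1] + [33] -> [-1, 33]
  Merge [-10] + [38] -> [-10, 38]
  Merge [-1, 33] + [-10, 38] -> [-10, -1, 33, 38]
  Merge [23] + [-5] -> [-5, 23]
  Merge [1] + [34] -> [1, 34]
  Merge [-5, 23] + [1, 34] -> [-5, 1, 23, 34]
  Merge [-10, -1, 33, 38] + [-5, 1, 23, 34] -> [-10, -5, -1, 1, 23, 33, 34, 38]


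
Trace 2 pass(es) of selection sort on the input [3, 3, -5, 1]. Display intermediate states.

Pass 1: Select minimum -5 at index 2, swap -> [-5, 3, 3, 1]
Pass 2: Select minimum 1 at index 3, swap -> [-5, 1, 3, 3]


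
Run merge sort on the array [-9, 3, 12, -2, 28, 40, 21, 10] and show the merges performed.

Divide and conquer:
  Merge [-9] + [3] -> [-9, 3]
  Merge [12] + [-2] -> [-2, 12]
  Merge [-9, 3] + [-2, 12] -> [-9, -2, 3, 12]
  Merge [28] + [40] -> [28, 40]
  Merge [21] + [10] -> [10, 21]
  Merge [28, 40] + [10, 21] -> [10, 21, 28, 40]
  Merge [-9, -2, 3, 12] + [10, 21, 28, 40] -> [-9, -2, 3, 10, 12, 21, 28, 40]


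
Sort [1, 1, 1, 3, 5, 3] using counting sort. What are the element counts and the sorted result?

Count array: [0, 3, 0, 2, 0, 1]
(count[i] = number of elements equal to i)
Cumulative count: [0, 3, 3, 5, 5, 6]
Sorted: [1, 1, 1, 3, 3, 5]


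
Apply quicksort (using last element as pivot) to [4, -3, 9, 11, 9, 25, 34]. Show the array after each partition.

Partition 1: pivot=34 at index 6 -> [4, -3, 9, 11, 9, 25, 34]
Partition 2: pivot=25 at index 5 -> [4, -3, 9, 11, 9, 25, 34]
Partition 3: pivot=9 at index 3 -> [4, -3, 9, 9, 11, 25, 34]
Partition 4: pivot=9 at index 2 -> [4, -3, 9, 9, 11, 25, 34]
Partition 5: pivot=-3 at index 0 -> [-3, 4, 9, 9, 11, 25, 34]


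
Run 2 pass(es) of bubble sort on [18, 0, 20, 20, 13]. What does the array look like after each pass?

After pass 1: [0, 18, 20, 13, 20] (2 swaps)
After pass 2: [0, 18, 13, 20, 20] (1 swaps)
Total swaps: 3


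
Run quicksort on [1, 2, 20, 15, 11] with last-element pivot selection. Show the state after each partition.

Partition 1: pivot=11 at index 2 -> [1, 2, 11, 15, 20]
Partition 2: pivot=2 at index 1 -> [1, 2, 11, 15, 20]
Partition 3: pivot=20 at index 4 -> [1, 2, 11, 15, 20]


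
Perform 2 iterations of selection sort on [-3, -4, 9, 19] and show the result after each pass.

Pass 1: Select minimum -4 at index 1, swap -> [-4, -3, 9, 19]
Pass 2: Select minimum -3 at index 1, swap -> [-4, -3, 9, 19]


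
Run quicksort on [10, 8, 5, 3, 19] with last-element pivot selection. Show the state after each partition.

Partition 1: pivot=19 at index 4 -> [10, 8, 5, 3, 19]
Partition 2: pivot=3 at index 0 -> [3, 8, 5, 10, 19]
Partition 3: pivot=10 at index 3 -> [3, 8, 5, 10, 19]
Partition 4: pivot=5 at index 1 -> [3, 5, 8, 10, 19]


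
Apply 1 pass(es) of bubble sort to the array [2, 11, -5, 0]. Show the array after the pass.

After pass 1: [2, -5, 0, 11] (2 swaps)
Total swaps: 2


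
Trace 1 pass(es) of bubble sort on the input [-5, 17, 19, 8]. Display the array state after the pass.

After pass 1: [-5, 17, 8, 19] (1 swaps)
Total swaps: 1


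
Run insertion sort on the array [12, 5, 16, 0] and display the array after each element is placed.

First element 12 is already 'sorted'
Insert 5: shifted 1 elements -> [5, 12, 16, 0]
Insert 16: shifted 0 elements -> [5, 12, 16, 0]
Insert 0: shifted 3 elements -> [0, 5, 12, 16]


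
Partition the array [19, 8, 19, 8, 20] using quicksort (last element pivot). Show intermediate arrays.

Partition 1: pivot=20 at index 4 -> [19, 8, 19, 8, 20]
Partition 2: pivot=8 at index 1 -> [8, 8, 19, 19, 20]
Partition 3: pivot=19 at index 3 -> [8, 8, 19, 19, 20]


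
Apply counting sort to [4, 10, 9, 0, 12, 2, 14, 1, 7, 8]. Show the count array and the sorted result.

Count array: [1, 1, 1, 0, 1, 0, 0, 1, 1, 1, 1, 0, 1, 0, 1]
(count[i] = number of elements equal to i)
Cumulative count: [1, 2, 3, 3, 4, 4, 4, 5, 6, 7, 8, 8, 9, 9, 10]
Sorted: [0, 1, 2, 4, 7, 8, 9, 10, 12, 14]


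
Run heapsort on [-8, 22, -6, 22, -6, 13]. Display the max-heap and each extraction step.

Build heap: [22, 22, 13, -8, -6, -6]
Extract 22: [22, -6, 13, -8, -6, 22]
Extract 22: [13, -6, -6, -8, 22, 22]
Extract 13: [-6, -8, -6, 13, 22, 22]
Extract -6: [-6, -8, -6, 13, 22, 22]
Extract -6: [-8, -6, -6, 13, 22, 22]


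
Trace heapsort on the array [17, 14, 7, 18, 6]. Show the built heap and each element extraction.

Build heap: [18, 17, 7, 14, 6]
Extract 18: [17, 14, 7, 6, 18]
Extract 17: [14, 6, 7, 17, 18]
Extract 14: [7, 6, 14, 17, 18]
Extract 7: [6, 7, 14, 17, 18]


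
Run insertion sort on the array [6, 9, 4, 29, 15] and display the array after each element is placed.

First element 6 is already 'sorted'
Insert 9: shifted 0 elements -> [6, 9, 4, 29, 15]
Insert 4: shifted 2 elements -> [4, 6, 9, 29, 15]
Insert 29: shifted 0 elements -> [4, 6, 9, 29, 15]
Insert 15: shifted 1 elements -> [4, 6, 9, 15, 29]


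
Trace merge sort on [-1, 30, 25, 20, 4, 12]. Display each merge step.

Divide and conquer:
  Merge [30] + [25] -> [25, 30]
  Merge [-1] + [25, 30] -> [-1, 25, 30]
  Merge [4] + [12] -> [4, 12]
  Merge [20] + [4, 12] -> [4, 12, 20]
  Merge [-1, 25, 30] + [4, 12, 20] -> [-1, 4, 12, 20, 25, 30]


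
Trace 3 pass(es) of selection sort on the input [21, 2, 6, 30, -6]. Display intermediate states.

Pass 1: Select minimum -6 at index 4, swap -> [-6, 2, 6, 30, 21]
Pass 2: Select minimum 2 at index 1, swap -> [-6, 2, 6, 30, 21]
Pass 3: Select minimum 6 at index 2, swap -> [-6, 2, 6, 30, 21]


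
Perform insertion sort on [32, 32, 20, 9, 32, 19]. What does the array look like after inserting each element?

First element 32 is already 'sorted'
Insert 32: shifted 0 elements -> [32, 32, 20, 9, 32, 19]
Insert 20: shifted 2 elements -> [20, 32, 32, 9, 32, 19]
Insert 9: shifted 3 elements -> [9, 20, 32, 32, 32, 19]
Insert 32: shifted 0 elements -> [9, 20, 32, 32, 32, 19]
Insert 19: shifted 4 elements -> [9, 19, 20, 32, 32, 32]


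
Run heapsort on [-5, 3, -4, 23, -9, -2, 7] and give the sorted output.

Build heap: [23, 3, 7, -5, -9, -2, -4]
Extract 23: [7, 3, -2, -5, -9, -4, 23]
Extract 7: [3, -4, -2, -5, -9, 7, 23]
Extract 3: [-2, -4, -9, -5, 3, 7, 23]
Extract -2: [-4, -5, -9, -2, 3, 7, 23]
Extract -4: [-5, -9, -4, -2, 3, 7, 23]
Extract -5: [-9, -5, -4, -2, 3, 7, 23]


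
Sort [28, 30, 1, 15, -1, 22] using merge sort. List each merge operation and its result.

Divide and conquer:
  Merge [30] + [1] -> [1, 30]
  Merge [28] + [1, 30] -> [1, 28, 30]
  Merge [-1] + [22] -> [-1, 22]
  Merge [15] + [-1, 22] -> [-1, 15, 22]
  Merge [1, 28, 30] + [-1, 15, 22] -> [-1, 1, 15, 22, 28, 30]


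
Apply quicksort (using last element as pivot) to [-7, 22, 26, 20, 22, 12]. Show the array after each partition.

Partition 1: pivot=12 at index 1 -> [-7, 12, 26, 20, 22, 22]
Partition 2: pivot=22 at index 4 -> [-7, 12, 20, 22, 22, 26]
Partition 3: pivot=22 at index 3 -> [-7, 12, 20, 22, 22, 26]


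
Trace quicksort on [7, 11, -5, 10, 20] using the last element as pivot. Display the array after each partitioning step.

Partition 1: pivot=20 at index 4 -> [7, 11, -5, 10, 20]
Partition 2: pivot=10 at index 2 -> [7, -5, 10, 11, 20]
Partition 3: pivot=-5 at index 0 -> [-5, 7, 10, 11, 20]


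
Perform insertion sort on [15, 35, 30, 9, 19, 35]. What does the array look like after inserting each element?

First element 15 is already 'sorted'
Insert 35: shifted 0 elements -> [15, 35, 30, 9, 19, 35]
Insert 30: shifted 1 elements -> [15, 30, 35, 9, 19, 35]
Insert 9: shifted 3 elements -> [9, 15, 30, 35, 19, 35]
Insert 19: shifted 2 elements -> [9, 15, 19, 30, 35, 35]
Insert 35: shifted 0 elements -> [9, 15, 19, 30, 35, 35]


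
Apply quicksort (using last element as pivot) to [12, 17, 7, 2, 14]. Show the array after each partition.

Partition 1: pivot=14 at index 3 -> [12, 7, 2, 14, 17]
Partition 2: pivot=2 at index 0 -> [2, 7, 12, 14, 17]
Partition 3: pivot=12 at index 2 -> [2, 7, 12, 14, 17]


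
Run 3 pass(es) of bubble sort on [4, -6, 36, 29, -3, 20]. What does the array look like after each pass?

After pass 1: [-6, 4, 29, -3, 20, 36] (4 swaps)
After pass 2: [-6, 4, -3, 20, 29, 36] (2 swaps)
After pass 3: [-6, -3, 4, 20, 29, 36] (1 swaps)
Total swaps: 7


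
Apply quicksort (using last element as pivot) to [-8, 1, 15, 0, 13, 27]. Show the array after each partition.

Partition 1: pivot=27 at index 5 -> [-8, 1, 15, 0, 13, 27]
Partition 2: pivot=13 at index 3 -> [-8, 1, 0, 13, 15, 27]
Partition 3: pivot=0 at index 1 -> [-8, 0, 1, 13, 15, 27]


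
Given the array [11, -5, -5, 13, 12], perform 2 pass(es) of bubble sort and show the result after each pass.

After pass 1: [-5, -5, 11, 12, 13] (3 swaps)
After pass 2: [-5, -5, 11, 12, 13] (0 swaps)
Total swaps: 3


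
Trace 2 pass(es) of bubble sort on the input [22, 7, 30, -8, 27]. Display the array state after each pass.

After pass 1: [7, 22, -8, 27, 30] (3 swaps)
After pass 2: [7, -8, 22, 27, 30] (1 swaps)
Total swaps: 4


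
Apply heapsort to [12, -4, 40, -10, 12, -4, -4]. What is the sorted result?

Build heap: [40, 12, 12, -10, -4, -4, -4]
Extract 40: [12, -4, 12, -10, -4, -4, 40]
Extract 12: [12, -4, -4, -10, -4, 12, 40]
Extract 12: [-4, -4, -4, -10, 12, 12, 40]
Extract -4: [-4, -10, -4, -4, 12, 12, 40]
Extract -4: [-4, -10, -4, -4, 12, 12, 40]
Extract -4: [-10, -4, -4, -4, 12, 12, 40]


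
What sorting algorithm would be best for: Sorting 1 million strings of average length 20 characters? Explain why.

Best choice: MSD radix sort or Mergesort
Reason: MSD radix sort is a non-comparison sort that buckets the strings by successive character positions, running in time proportional to the total number of characters examined rather than O(n log n) string comparisons; mergesort is a stable O(n log n)-comparison alternative that works for arbitrary variable-length keys


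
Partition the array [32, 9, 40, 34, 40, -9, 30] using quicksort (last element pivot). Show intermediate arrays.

Partition 1: pivot=30 at index 2 -> [9, -9, 30, 34, 40, 32, 40]
Partition 2: pivot=-9 at index 0 -> [-9, 9, 30, 34, 40, 32, 40]
Partition 3: pivot=40 at index 6 -> [-9, 9, 30, 34, 40, 32, 40]
Partition 4: pivot=32 at index 3 -> [-9, 9, 30, 32, 40, 34, 40]
Partition 5: pivot=34 at index 4 -> [-9, 9, 30, 32, 34, 40, 40]


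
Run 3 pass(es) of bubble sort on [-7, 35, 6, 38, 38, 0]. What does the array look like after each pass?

After pass 1: [-7, 6, 35, 38, 0, 38] (2 swaps)
After pass 2: [-7, 6, 35, 0, 38, 38] (1 swaps)
After pass 3: [-7, 6, 0, 35, 38, 38] (1 swaps)
Total swaps: 4


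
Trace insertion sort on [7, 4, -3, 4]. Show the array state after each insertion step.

First element 7 is already 'sorted'
Insert 4: shifted 1 elements -> [4, 7, -3, 4]
Insert -3: shifted 2 elements -> [-3, 4, 7, 4]
Insert 4: shifted 1 elements -> [-3, 4, 4, 7]


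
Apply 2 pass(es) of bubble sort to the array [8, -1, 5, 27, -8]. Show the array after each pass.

After pass 1: [-1, 5, 8, -8, 27] (3 swaps)
After pass 2: [-1, 5, -8, 8, 27] (1 swaps)
Total swaps: 4


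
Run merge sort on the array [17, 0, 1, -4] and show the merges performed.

Divide and conquer:
  Merge [17] + [0] -> [0, 17]
  Merge [1] + [-4] -> [-4, 1]
  Merge [0, 17] + [-4, 1] -> [-4, 0, 1, 17]


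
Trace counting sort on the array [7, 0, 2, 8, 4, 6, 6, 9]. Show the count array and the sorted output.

Count array: [1, 0, 1, 0, 1, 0, 2, 1, 1, 1]
(count[i] = number of elements equal to i)
Cumulative count: [1, 1, 2, 2, 3, 3, 5, 6, 7, 8]
Sorted: [0, 2, 4, 6, 6, 7, 8, 9]


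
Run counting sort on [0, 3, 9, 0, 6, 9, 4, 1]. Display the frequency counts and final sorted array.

Count array: [2, 1, 0, 1, 1, 0, 1, 0, 0, 2]
(count[i] = number of elements equal to i)
Cumulative count: [2, 3, 3, 4, 5, 5, 6, 6, 6, 8]
Sorted: [0, 0, 1, 3, 4, 6, 9, 9]


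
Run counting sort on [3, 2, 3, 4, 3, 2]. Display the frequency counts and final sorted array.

Count array: [0, 0, 2, 3, 1]
(count[i] = number of elements equal to i)
Cumulative count: [0, 0, 2, 5, 6]
Sorted: [2, 2, 3, 3, 3, 4]


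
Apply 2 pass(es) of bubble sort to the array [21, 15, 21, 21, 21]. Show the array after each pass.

After pass 1: [15, 21, 21, 21, 21] (1 swaps)
After pass 2: [15, 21, 21, 21, 21] (0 swaps)
Total swaps: 1


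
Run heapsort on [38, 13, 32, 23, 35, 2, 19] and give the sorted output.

Build heap: [38, 35, 32, 23, 13, 2, 19]
Extract 38: [35, 23, 32, 19, 13, 2, 38]
Extract 35: [32, 23, 2, 19, 13, 35, 38]
Extract 32: [23, 19, 2, 13, 32, 35, 38]
Extract 23: [19, 13, 2, 23, 32, 35, 38]
Extract 19: [13, 2, 19, 23, 32, 35, 38]
Extract 13: [2, 13, 19, 23, 32, 35, 38]


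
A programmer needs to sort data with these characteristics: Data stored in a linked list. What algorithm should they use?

Best choice: Merge sort
Reason: Merge sort doesn't require random access; can be done in O(1) extra space for linked lists


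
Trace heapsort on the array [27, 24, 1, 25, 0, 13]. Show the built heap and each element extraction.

Build heap: [27, 25, 13, 24, 0, 1]
Extract 27: [25, 24, 13, 1, 0, 27]
Extract 25: [24, 1, 13, 0, 25, 27]
Extract 24: [13, 1, 0, 24, 25, 27]
Extract 13: [1, 0, 13, 24, 25, 27]
Extract 1: [0, 1, 13, 24, 25, 27]


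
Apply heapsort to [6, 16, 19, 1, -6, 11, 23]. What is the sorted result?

Build heap: [23, 16, 19, 1, -6, 11, 6]
Extract 23: [19, 16, 11, 1, -6, 6, 23]
Extract 19: [16, 6, 11, 1, -6, 19, 23]
Extract 16: [11, 6, -6, 1, 16, 19, 23]
Extract 11: [6, 1, -6, 11, 16, 19, 23]
Extract 6: [1, -6, 6, 11, 16, 19, 23]
Extract 1: [-6, 1, 6, 11, 16, 19, 23]


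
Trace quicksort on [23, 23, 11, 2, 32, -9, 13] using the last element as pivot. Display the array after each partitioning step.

Partition 1: pivot=13 at index 3 -> [11, 2, -9, 13, 32, 23, 23]
Partition 2: pivot=-9 at index 0 -> [-9, 2, 11, 13, 32, 23, 23]
Partition 3: pivot=11 at index 2 -> [-9, 2, 11, 13, 32, 23, 23]
Partition 4: pivot=23 at index 5 -> [-9, 2, 11, 13, 23, 23, 32]


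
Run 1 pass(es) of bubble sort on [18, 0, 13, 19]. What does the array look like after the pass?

After pass 1: [0, 13, 18, 19] (2 swaps)
Total swaps: 2


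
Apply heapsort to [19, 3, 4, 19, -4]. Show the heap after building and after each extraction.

Build heap: [19, 19, 4, 3, -4]
Extract 19: [19, 3, 4, -4, 19]
Extract 19: [4, 3, -4, 19, 19]
Extract 4: [3, -4, 4, 19, 19]
Extract 3: [-4, 3, 4, 19, 19]


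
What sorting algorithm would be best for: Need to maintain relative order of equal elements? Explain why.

Best choice: Merge sort or Insertion sort
Reason: Both are stable; quicksort and heapsort are not stable


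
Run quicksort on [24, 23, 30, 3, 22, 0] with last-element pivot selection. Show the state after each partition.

Partition 1: pivot=0 at index 0 -> [0, 23, 30, 3, 22, 24]
Partition 2: pivot=24 at index 4 -> [0, 23, 3, 22, 24, 30]
Partition 3: pivot=22 at index 2 -> [0, 3, 22, 23, 24, 30]


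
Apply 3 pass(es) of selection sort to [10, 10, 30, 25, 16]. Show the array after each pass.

Pass 1: Select minimum 10 at index 0, swap -> [10, 10, 30, 25, 16]
Pass 2: Select minimum 10 at index 1, swap -> [10, 10, 30, 25, 16]
Pass 3: Select minimum 16 at index 4, swap -> [10, 10, 16, 25, 30]


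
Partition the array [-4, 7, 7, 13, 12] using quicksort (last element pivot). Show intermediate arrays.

Partition 1: pivot=12 at index 3 -> [-4, 7, 7, 12, 13]
Partition 2: pivot=7 at index 2 -> [-4, 7, 7, 12, 13]
Partition 3: pivot=7 at index 1 -> [-4, 7, 7, 12, 13]


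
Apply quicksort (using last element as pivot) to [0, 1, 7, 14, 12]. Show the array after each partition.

Partition 1: pivot=12 at index 3 -> [0, 1, 7, 12, 14]
Partition 2: pivot=7 at index 2 -> [0, 1, 7, 12, 14]
Partition 3: pivot=1 at index 1 -> [0, 1, 7, 12, 14]


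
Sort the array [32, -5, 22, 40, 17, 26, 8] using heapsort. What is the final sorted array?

Build heap: [40, 32, 26, -5, 17, 22, 8]
Extract 40: [32, 17, 26, -5, 8, 22, 40]
Extract 32: [26, 17, 22, -5, 8, 32, 40]
Extract 26: [22, 17, 8, -5, 26, 32, 40]
Extract 22: [17, -5, 8, 22, 26, 32, 40]
Extract 17: [8, -5, 17, 22, 26, 32, 40]
Extract 8: [-5, 8, 17, 22, 26, 32, 40]


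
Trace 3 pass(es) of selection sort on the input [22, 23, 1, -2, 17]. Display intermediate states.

Pass 1: Select minimum -2 at index 3, swap -> [-2, 23, 1, 22, 17]
Pass 2: Select minimum 1 at index 2, swap -> [-2, 1, 23, 22, 17]
Pass 3: Select minimum 17 at index 4, swap -> [-2, 1, 17, 22, 23]


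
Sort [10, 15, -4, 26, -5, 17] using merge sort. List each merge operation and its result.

Divide and conquer:
  Merge [15] + [-4] -> [-4, 15]
  Merge [10] + [-4, 15] -> [-4, 10, 15]
  Merge [-5] + [17] -> [-5, 17]
  Merge [26] + [-5, 17] -> [-5, 17, 26]
  Merge [-4, 10, 15] + [-5, 17, 26] -> [-5, -4, 10, 15, 17, 26]


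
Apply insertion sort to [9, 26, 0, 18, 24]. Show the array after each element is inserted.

First element 9 is already 'sorted'
Insert 26: shifted 0 elements -> [9, 26, 0, 18, 24]
Insert 0: shifted 2 elements -> [0, 9, 26, 18, 24]
Insert 18: shifted 1 elements -> [0, 9, 18, 26, 24]
Insert 24: shifted 1 elements -> [0, 9, 18, 24, 26]


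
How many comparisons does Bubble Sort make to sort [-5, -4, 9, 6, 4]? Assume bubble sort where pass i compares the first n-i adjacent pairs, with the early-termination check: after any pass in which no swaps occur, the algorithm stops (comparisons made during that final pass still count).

Pass 1: compare adjacent pairs (0,1)..(3,4) = 4 comparison(s), 2 swap(s) -> [-5, -4, 6, 4, 9]
Pass 2: compare adjacent pairs (0,1)..(2,3) = 3 comparison(s), 1 swap(s) -> [-5, -4, 4, 6, 9]
Pass 3: compare adjacent pairs (0,1)..(1,2) = 2 comparison(s), 0 swap(s) -> [-5, -4, 4, 6, 9]
No swaps in this pass, so bubble sort stops here.
Total comparisons: 4 + 3 + 2 = 9


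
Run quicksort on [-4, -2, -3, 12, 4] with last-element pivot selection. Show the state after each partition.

Partition 1: pivot=4 at index 3 -> [-4, -2, -3, 4, 12]
Partition 2: pivot=-3 at index 1 -> [-4, -3, -2, 4, 12]


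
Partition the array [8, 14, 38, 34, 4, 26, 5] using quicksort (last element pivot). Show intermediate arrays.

Partition 1: pivot=5 at index 1 -> [4, 5, 38, 34, 8, 26, 14]
Partition 2: pivot=14 at index 3 -> [4, 5, 8, 14, 38, 26, 34]
Partition 3: pivot=34 at index 5 -> [4, 5, 8, 14, 26, 34, 38]


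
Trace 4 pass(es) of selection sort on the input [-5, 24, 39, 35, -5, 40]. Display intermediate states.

Pass 1: Select minimum -5 at index 0, swap -> [-5, 24, 39, 35, -5, 40]
Pass 2: Select minimum -5 at index 4, swap -> [-5, -5, 39, 35, 24, 40]
Pass 3: Select minimum 24 at index 4, swap -> [-5, -5, 24, 35, 39, 40]
Pass 4: Select minimum 35 at index 3, swap -> [-5, -5, 24, 35, 39, 40]


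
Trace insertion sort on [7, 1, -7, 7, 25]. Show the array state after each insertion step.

First element 7 is already 'sorted'
Insert 1: shifted 1 elements -> [1, 7, -7, 7, 25]
Insert -7: shifted 2 elements -> [-7, 1, 7, 7, 25]
Insert 7: shifted 0 elements -> [-7, 1, 7, 7, 25]
Insert 25: shifted 0 elements -> [-7, 1, 7, 7, 25]


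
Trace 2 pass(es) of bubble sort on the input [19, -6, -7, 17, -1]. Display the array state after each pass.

After pass 1: [-6, -7, 17, -1, 19] (4 swaps)
After pass 2: [-7, -6, -1, 17, 19] (2 swaps)
Total swaps: 6
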